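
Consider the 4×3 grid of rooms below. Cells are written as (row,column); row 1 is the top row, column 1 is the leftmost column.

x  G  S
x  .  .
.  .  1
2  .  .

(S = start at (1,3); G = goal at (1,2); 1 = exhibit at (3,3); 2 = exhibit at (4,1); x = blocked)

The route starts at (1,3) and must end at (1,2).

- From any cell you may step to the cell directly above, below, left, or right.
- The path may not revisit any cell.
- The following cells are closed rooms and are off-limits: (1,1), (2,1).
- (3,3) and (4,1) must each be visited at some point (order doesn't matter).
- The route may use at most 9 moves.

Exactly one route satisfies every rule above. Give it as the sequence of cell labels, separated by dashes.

The budget equals the shortest possible length, so every move has to be on a shortest route through the required cells.
Route from (1,3): 3× down (reaching (4,3)), 2× left (reaching (4,1)), up to (3,1), right to (3,2), 2× up (reaching (1,2)) — 9 moves in all.
Check: all required cells visited; 9 ≤ 9 moves.

(1,3) - (2,3) - (3,3) - (4,3) - (4,2) - (4,1) - (3,1) - (3,2) - (2,2) - (1,2)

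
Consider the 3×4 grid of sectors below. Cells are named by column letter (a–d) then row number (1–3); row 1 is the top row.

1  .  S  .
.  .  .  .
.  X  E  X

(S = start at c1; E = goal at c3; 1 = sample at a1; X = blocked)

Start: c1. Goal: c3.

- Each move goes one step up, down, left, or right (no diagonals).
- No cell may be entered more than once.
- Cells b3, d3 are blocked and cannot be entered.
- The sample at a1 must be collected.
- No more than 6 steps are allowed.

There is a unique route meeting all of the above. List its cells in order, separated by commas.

The 6-move cap with required stops at a1 leaves no slack for detours.
Route from c1: 2× left (reaching a1), down to a2, 2× right (reaching c2), down to c3 — 6 moves in all.
Check: all required cells visited; 6 ≤ 6 moves.

c1, b1, a1, a2, b2, c2, c3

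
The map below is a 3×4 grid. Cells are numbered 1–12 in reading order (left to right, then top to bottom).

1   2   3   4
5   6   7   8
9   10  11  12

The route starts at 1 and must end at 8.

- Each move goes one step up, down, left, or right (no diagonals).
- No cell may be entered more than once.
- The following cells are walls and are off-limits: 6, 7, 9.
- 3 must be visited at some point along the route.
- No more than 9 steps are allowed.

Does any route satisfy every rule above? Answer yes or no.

One route that works: 1 → 2 → 3 → 4 → 8.

yes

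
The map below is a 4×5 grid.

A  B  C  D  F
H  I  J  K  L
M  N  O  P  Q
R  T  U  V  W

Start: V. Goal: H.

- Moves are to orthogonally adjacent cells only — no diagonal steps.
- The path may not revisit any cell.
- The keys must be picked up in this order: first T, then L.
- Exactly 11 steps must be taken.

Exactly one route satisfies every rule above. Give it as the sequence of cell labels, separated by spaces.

The waypoints must appear in the order T, L, with no cell reused.
Route from V: left 2 to T, up 1 to N, right 3 to Q, up 1 to L, left 4 to H — 11 moves in all.
Check: order respected (T at step 2, L at step 7); 11 moves as required.

V U T N O P Q L K J I H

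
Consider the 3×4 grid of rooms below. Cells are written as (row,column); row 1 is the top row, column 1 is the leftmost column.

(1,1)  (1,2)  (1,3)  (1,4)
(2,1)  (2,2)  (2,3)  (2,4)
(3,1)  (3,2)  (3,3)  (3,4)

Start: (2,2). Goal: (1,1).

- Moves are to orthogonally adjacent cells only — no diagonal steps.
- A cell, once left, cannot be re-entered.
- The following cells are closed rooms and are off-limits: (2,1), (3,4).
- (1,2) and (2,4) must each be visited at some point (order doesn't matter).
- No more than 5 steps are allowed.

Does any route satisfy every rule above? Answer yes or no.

Even ignoring the no-revisit rule, getting from (2,2) to (1,1), taking the cheapest ordering (2,2) → (2,4) → (1,2) → (1,1) needs at least 2 + 3 + 1 = 6 moves (Manhattan distance per leg), which exceeds the 5-move limit.

no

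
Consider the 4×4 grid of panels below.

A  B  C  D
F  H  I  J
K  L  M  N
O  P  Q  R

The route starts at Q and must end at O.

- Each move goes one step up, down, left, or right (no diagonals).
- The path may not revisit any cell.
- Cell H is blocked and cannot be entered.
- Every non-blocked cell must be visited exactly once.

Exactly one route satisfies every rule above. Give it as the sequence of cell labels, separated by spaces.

Q R N M I J D C B A F K L P O

Need to visit all 15 open cells exactly once, starting at Q and ending at O.
Route from Q: right 1 to R, up 1 to N, left 1 to M, up 1 to I, right 1 to J, up 1 to D, left 3 to A, down 2 to K, right 1 to L, down 1 to P, left 1 to O — 14 moves in all.
Check: all 15 open cells covered.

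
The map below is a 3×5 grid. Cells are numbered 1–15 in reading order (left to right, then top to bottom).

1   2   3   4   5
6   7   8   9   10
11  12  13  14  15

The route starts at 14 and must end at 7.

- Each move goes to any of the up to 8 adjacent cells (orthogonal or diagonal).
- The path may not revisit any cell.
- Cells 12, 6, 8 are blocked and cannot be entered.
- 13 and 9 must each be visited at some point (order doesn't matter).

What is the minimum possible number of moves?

3

Any route passes through 13 and 9 in some order between 14 and 7. Summing Chebyshev distances along each leg and taking the cheapest ordering (14 → 9 → 13 → 7) gives a lower bound of 1 + 1 + 1 = 3 moves.
A route of 3 moves achieves this: 14 → 9 → 13 → 7.
Since 3 matches the lower bound, it is optimal.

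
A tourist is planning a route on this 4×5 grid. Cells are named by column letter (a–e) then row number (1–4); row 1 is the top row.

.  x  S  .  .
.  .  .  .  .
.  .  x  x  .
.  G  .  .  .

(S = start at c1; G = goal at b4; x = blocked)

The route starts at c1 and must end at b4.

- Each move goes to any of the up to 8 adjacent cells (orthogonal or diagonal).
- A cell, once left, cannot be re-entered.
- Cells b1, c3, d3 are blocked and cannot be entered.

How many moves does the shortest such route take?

3

With diagonal moves allowed, the Chebyshev distance max(|Δrow|,|Δcol|) from c1 to b4 is 3, so at least 3 moves are needed.
A route of 3 moves achieves this: c1 → b2 → a3 → b4.
Since 3 matches the lower bound, it is optimal.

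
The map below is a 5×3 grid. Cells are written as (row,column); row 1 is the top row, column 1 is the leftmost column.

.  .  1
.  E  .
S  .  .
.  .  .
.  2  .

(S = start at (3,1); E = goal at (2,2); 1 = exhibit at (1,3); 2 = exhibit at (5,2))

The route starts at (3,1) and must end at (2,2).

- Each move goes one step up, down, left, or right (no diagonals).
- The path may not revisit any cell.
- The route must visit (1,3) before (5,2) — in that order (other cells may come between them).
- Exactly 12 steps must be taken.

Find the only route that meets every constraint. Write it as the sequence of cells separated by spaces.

The waypoints must appear in the order (1,3), (5,2), with no cell reused.
Route from (3,1): 2× up (reaching (1,1)), 2× right (reaching (1,3)), 4× down (reaching (5,3)), left to (5,2), 3× up (reaching (2,2)) — 12 moves in all.
Check: order respected (1 at step 4, 2 at step 9); 12 moves as required.

(3,1) (2,1) (1,1) (1,2) (1,3) (2,3) (3,3) (4,3) (5,3) (5,2) (4,2) (3,2) (2,2)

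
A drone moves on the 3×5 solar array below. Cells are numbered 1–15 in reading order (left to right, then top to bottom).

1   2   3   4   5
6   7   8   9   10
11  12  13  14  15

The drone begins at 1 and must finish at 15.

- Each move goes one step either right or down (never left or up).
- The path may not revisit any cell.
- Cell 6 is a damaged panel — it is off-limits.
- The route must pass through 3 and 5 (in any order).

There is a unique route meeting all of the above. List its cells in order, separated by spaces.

Moves only go right or down, so the column and row indices never decrease.
Route from 1: 4× right (reaching 5), 2× down (reaching 15) — 6 moves in all.
Check: all required cells visited.

1 2 3 4 5 10 15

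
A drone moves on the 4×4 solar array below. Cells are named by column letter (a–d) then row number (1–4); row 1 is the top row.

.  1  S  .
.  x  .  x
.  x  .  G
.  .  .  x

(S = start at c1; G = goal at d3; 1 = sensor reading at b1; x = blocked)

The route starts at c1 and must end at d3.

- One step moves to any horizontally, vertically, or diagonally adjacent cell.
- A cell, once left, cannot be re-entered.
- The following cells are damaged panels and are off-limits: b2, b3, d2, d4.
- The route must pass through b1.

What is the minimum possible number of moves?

3

Any route passes through b1 somewhere between c1 and d3. Summing Chebyshev distances along the two legs (c1 → b1 → d3) gives a lower bound of 1 + 2 = 3 moves.
A route of 3 moves achieves this: c1 → b1 → c2 → d3.
Since 3 matches the lower bound, it is optimal.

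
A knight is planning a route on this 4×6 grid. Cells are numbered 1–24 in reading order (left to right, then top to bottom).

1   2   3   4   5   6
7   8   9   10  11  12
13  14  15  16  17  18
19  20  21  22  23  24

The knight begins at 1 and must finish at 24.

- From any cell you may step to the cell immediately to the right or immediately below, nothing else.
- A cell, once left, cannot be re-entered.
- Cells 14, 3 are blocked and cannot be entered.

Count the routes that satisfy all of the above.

21

A right/down-only route from 1 to 24 makes exactly 3 down-moves and 5 right-moves in some order.
With no other constraints that would be C(8,3) = 56 routes.
Subtract routes through each blocked cell (inclusion–exclusion for overlaps): − through 3: 20 − through 14: 15 → 21.
That gives 21 routes.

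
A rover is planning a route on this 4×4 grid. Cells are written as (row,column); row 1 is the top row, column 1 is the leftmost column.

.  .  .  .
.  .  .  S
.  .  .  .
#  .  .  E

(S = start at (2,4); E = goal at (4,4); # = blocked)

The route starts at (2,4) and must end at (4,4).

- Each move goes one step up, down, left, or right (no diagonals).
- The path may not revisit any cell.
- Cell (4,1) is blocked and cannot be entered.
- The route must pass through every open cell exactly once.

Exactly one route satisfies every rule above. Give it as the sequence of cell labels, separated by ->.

Need to visit all 15 open cells exactly once, starting at (2,4) and ending at (4,4).
Cell (4,2) has only two open neighbours ((3,2) and (4,3)), so the path must pass straight through it: one of those is the cell it's entered from and the other is where it exits.
Route from (2,4): up 1 to (1,4), left 1 to (1,3), down 1 to (2,3), left 1 to (2,2), up 1 to (1,2), left 1 to (1,1), down 2 to (3,1), right 1 to (3,2), down 1 to (4,2), right 1 to (4,3), up 1 to (3,3), right 1 to (3,4), down 1 to (4,4) — 14 moves in all.
Check: all 15 open cells covered.

(2,4) -> (1,4) -> (1,3) -> (2,3) -> (2,2) -> (1,2) -> (1,1) -> (2,1) -> (3,1) -> (3,2) -> (4,2) -> (4,3) -> (3,3) -> (3,4) -> (4,4)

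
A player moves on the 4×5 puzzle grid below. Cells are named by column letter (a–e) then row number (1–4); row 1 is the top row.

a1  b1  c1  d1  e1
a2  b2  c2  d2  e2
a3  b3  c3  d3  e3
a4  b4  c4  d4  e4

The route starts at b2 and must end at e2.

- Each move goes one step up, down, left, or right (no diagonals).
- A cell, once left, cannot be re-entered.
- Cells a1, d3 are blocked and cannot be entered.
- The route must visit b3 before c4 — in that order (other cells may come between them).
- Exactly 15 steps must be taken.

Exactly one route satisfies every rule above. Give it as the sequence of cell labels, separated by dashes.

The waypoints must appear in the order b3, c4, with no cell reused.
Route from b2: up 1 to b1, right 2 to d1, down 1 to d2, left 1 to c2, down 1 to c3, left 2 to a3, down 1 to a4, right 4 to e4, up 2 to e2 — 15 moves in all.
Check: order respected (b3 at step 7, c4 at step 11); 15 moves as required.

b2 - b1 - c1 - d1 - d2 - c2 - c3 - b3 - a3 - a4 - b4 - c4 - d4 - e4 - e3 - e2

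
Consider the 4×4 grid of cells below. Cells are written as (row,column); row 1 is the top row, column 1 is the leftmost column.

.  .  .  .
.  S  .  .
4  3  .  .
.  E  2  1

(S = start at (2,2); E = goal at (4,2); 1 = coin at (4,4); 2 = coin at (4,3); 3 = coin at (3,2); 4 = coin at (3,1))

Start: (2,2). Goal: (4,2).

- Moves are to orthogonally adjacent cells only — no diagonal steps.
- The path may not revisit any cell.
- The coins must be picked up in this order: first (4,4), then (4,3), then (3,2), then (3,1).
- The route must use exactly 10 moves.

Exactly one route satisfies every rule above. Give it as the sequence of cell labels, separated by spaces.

The waypoints must appear in the order (4,4), (4,3), (3,2), (3,1), with no cell reused.
Route from (2,2): right 2 to (2,4), down 2 to (4,4), left 1 to (4,3), up 1 to (3,3), left 2 to (3,1), down 1 to (4,1), right 1 to (4,2) — 10 moves in all.
Check: order respected (1 at step 4, 2 at step 5, 3 at step 7, 4 at step 8); 10 moves as required.

(2,2) (2,3) (2,4) (3,4) (4,4) (4,3) (3,3) (3,2) (3,1) (4,1) (4,2)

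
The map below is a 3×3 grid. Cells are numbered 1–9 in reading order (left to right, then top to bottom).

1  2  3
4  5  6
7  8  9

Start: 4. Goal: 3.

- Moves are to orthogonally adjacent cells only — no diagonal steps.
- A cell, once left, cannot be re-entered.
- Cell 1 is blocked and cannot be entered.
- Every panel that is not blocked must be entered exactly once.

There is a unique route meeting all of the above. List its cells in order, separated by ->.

4 -> 7 -> 8 -> 9 -> 6 -> 5 -> 2 -> 3

Need to visit all 8 open cells exactly once, starting at 4 and ending at 3.
Cell 2 has only two open neighbours (5 and 3), so the path must pass straight through it: one of those is the cell it's entered from and the other is where it exits.
Route from 4: down to 7, 2× right (reaching 9), up to 6, left to 5, up to 2, right to 3 — 7 moves in all.
Check: all 8 open cells covered.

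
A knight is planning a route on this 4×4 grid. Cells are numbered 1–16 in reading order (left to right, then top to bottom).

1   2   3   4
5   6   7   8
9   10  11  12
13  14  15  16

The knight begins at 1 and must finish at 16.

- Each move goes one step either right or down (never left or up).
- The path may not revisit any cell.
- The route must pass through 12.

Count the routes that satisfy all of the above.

10

A right/down-only route from 1 to 16 makes exactly 3 down-moves and 3 right-moves in some order.
With no other constraints that would be C(6,3) = 20 routes.
Split at 12 and multiply the segment counts: 1→12: 10; 12→16: 1; product = 10.
That gives 10 routes.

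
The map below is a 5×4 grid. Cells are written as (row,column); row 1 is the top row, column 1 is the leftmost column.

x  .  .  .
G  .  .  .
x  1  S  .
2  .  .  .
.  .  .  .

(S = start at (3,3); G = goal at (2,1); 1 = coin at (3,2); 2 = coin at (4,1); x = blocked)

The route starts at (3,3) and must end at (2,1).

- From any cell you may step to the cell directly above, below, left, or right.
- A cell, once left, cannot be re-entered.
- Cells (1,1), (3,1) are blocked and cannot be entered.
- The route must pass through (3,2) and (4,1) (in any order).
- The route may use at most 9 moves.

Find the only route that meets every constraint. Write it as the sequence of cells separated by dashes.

Any route must reach (3,2) and (4,1) and still end at (2,1) within 9 moves, so the order of the required stops is forced.
Route from (3,3): down 2 to (5,3), left 2 to (5,1), up 1 to (4,1), right 1 to (4,2), up 2 to (2,2), left 1 to (2,1) — 9 moves in all.
Check: all required cells visited; 9 ≤ 9 moves.

(3,3) - (4,3) - (5,3) - (5,2) - (5,1) - (4,1) - (4,2) - (3,2) - (2,2) - (2,1)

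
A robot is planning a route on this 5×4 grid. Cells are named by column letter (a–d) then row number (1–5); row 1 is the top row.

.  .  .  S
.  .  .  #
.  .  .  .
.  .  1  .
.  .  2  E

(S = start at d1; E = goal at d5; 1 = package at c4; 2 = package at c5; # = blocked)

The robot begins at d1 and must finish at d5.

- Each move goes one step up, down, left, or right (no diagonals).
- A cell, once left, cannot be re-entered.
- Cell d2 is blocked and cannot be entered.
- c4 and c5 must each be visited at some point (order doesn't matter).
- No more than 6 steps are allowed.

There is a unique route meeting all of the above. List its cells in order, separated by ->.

d1 -> c1 -> c2 -> c3 -> c4 -> c5 -> d5

The budget equals the shortest possible length, so every move has to be on a shortest route through the required cells.
Route from d1: left to c1, 4× down (reaching c5), right to d5 — 6 moves in all.
Check: all required cells visited; 6 ≤ 6 moves.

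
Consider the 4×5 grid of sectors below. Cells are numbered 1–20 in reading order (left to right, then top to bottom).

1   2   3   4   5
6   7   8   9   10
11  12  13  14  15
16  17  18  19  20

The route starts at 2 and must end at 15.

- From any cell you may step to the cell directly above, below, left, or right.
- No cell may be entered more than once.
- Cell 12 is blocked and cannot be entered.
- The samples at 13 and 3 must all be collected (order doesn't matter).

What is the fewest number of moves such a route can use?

5

Any route passes through 13 and 3 in some order between 2 and 15. Summing Manhattan distances along each leg and taking the cheapest ordering (2 → 3 → 13 → 15) gives a lower bound of 1 + 2 + 2 = 5 moves.
A route of 5 moves achieves this: 2 → 3 → 8 → 13 → 14 → 15.
Since 5 matches the lower bound, it is optimal.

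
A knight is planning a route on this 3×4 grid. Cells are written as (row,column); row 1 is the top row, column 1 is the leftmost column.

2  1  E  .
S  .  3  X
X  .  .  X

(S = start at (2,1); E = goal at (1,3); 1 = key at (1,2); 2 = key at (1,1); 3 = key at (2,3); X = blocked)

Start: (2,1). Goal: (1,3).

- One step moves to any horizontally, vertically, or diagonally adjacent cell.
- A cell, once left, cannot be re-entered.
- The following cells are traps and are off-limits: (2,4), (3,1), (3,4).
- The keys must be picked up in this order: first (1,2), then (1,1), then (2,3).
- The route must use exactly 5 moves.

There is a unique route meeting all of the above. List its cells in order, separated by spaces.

The waypoints must appear in the order (1,2), (1,1), (2,3), with no cell reused.
Route from (2,1): up-right to (1,2), left to (1,1), down-right to (2,2), right to (2,3), up to (1,3) — 5 moves in all.
Check: order respected (1 at step 1, 2 at step 2, 3 at step 4); 5 moves as required.

(2,1) (1,2) (1,1) (2,2) (2,3) (1,3)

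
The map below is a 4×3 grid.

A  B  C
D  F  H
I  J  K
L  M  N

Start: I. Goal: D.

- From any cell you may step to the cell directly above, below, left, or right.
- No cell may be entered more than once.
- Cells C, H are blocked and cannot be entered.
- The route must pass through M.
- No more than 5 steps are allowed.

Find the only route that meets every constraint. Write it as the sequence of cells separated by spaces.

The budget equals the shortest possible length, so every move has to be on a shortest route through the required cells.
Route from I: down to L, right to M, 2× up (reaching F), left to D — 5 moves in all.
Check: all required cells visited; 5 ≤ 5 moves.

I L M J F D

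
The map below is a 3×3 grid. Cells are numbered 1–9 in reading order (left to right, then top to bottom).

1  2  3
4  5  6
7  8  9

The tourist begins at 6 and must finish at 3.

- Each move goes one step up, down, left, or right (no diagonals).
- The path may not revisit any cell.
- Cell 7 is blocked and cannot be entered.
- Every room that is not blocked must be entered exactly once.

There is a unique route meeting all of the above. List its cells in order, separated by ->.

Need to visit all 8 open cells exactly once, starting at 6 and ending at 3.
Route from 6: down to 9, left to 8, up to 5, left to 4, up to 1, 2× right (reaching 3) — 7 moves in all.
Check: all 8 open cells covered.

6 -> 9 -> 8 -> 5 -> 4 -> 1 -> 2 -> 3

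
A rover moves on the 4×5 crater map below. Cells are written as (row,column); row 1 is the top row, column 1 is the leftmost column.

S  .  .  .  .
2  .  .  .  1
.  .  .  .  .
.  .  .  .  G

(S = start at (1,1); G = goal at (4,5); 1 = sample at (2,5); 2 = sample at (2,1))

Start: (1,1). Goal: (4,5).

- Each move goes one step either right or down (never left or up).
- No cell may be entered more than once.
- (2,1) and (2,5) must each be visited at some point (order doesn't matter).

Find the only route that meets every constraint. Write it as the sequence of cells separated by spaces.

Moves only go right or down, so the column and row indices never decrease.
Route from (1,1): down 1 to (2,1), right 4 to (2,5), down 2 to (4,5) — 7 moves in all.
Check: all required cells visited.

(1,1) (2,1) (2,2) (2,3) (2,4) (2,5) (3,5) (4,5)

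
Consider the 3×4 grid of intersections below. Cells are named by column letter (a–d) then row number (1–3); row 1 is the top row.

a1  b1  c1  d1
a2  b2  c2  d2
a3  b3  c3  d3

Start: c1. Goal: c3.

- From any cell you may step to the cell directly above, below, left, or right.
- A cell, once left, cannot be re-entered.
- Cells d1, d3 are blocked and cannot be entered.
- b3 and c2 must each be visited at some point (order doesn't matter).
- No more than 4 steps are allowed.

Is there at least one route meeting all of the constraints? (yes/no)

yes

One route that works: c1 → c2 → b2 → b3 → c3.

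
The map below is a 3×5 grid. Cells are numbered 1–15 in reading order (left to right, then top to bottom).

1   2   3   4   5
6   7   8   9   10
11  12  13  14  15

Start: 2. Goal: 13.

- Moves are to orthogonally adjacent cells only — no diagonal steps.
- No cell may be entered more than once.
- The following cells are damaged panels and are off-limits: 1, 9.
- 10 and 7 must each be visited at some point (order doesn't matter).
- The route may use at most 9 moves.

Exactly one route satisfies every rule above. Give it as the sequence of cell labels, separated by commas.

Any route must reach 10 and 7 and still end at 13 within 9 moves, so the order of the required stops is forced.
Route from 2: down 1 to 7, right 1 to 8, up 1 to 3, right 2 to 5, down 2 to 15, left 2 to 13 — 9 moves in all.
Check: all required cells visited; 9 ≤ 9 moves.

2, 7, 8, 3, 4, 5, 10, 15, 14, 13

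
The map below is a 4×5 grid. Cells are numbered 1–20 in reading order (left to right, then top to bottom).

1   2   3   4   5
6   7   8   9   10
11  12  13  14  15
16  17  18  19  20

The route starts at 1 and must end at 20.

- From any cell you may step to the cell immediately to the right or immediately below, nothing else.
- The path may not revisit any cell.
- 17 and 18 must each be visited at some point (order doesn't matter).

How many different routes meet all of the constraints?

A right/down-only route from 1 to 20 makes exactly 3 down-moves and 4 right-moves in some order.
With no other constraints that would be C(7,3) = 35 routes.
A monotone route can only reach the required cells in the order 17, 18, so split there and multiply the segment counts: 1→17: 4; 17→18: 1; 18→20: 1; product = 4.
That gives 4 routes.

4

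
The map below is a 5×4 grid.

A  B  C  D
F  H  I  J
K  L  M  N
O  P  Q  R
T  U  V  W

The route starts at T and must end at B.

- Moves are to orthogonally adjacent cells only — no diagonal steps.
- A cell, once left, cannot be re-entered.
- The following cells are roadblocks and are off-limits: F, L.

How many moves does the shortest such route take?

7

The Manhattan distance from T to B is |5−1| + |1−2| = 5, so at least 5 moves are needed.
That bound ignores the blocked cells. Measuring each leg by the fewest moves that actually steer around them (T→B: 7) raises the lower bound to 7.
A route of 7 moves exists: T → O → P → Q → M → I → C → B.
Since 7 matches that lower bound, it is optimal.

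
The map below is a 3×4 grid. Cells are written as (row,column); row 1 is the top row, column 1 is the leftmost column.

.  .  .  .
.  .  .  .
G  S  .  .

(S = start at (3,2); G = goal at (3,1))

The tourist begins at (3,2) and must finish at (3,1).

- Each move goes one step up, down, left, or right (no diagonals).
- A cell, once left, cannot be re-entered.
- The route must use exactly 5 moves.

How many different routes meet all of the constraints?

2

Need simple routes of exactly 5 moves from (3,2) to (3,1) (Manhattan distance 1, so 2 moves are spent on a detour and 2 undoing it).
Enumerating: (3,2) (2,2) (1,2) (1,1) (2,1) (3,1) | (3,2) (3,3) (2,3) (2,2) (2,1) (3,1).
That gives 2 routes.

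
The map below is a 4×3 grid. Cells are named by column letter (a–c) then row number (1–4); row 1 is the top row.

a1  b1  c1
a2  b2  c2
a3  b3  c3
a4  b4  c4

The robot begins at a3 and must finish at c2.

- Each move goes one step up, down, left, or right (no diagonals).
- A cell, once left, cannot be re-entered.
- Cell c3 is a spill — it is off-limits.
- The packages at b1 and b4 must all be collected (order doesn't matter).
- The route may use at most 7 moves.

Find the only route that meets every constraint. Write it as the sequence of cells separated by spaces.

a3 a4 b4 b3 b2 b1 c1 c2

The budget equals the shortest possible length, so every move has to be on a shortest route through the required cells.
Route from a3: down to a4, right to b4, 3× up (reaching b1), right to c1, down to c2 — 7 moves in all.
Check: all required cells visited; 7 ≤ 7 moves.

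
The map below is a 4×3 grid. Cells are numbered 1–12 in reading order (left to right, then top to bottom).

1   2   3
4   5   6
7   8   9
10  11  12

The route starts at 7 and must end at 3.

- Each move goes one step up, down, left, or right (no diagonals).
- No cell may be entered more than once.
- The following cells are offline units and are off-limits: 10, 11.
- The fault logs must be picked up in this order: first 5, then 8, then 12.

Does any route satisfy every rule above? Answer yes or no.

12 must be visited but has only one open neighbour (9), and it is neither the start nor the goal — the route would have to enter and leave through 9, re-entering it.

no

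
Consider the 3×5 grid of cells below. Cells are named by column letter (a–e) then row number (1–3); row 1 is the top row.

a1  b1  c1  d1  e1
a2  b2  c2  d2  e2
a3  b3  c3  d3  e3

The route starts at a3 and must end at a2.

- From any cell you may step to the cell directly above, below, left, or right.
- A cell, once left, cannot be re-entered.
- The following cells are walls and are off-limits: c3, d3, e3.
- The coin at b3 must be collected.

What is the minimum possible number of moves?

3

Any route passes through b3 somewhere between a3 and a2. Summing Manhattan distances along the two legs (a3 → b3 → a2) gives a lower bound of 1 + 2 = 3 moves.
A route of 3 moves achieves this: a3 → b3 → b2 → a2.
Since 3 matches the lower bound, it is optimal.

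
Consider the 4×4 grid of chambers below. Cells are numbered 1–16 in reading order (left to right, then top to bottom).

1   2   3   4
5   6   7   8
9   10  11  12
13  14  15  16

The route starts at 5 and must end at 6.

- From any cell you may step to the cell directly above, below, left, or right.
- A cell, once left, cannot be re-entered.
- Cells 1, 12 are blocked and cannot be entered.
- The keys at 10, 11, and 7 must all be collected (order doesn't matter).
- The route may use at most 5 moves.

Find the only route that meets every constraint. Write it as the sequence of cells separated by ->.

5 -> 9 -> 10 -> 11 -> 7 -> 6

The 5-move cap with required stops at 10, 11, 7 leaves no slack for detours.
Route from 5: down to 9, 2× right (reaching 11), up to 7, left to 6 — 5 moves in all.
Check: all required cells visited; 5 ≤ 5 moves.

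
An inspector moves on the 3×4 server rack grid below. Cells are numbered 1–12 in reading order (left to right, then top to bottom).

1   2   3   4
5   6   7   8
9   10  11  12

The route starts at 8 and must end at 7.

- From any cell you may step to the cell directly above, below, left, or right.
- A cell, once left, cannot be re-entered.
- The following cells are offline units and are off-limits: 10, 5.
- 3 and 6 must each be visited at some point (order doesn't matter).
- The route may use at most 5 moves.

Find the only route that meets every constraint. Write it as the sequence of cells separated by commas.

The budget equals the shortest possible length, so every move has to be on a shortest route through the required cells.
Route from 8: up to 4, 2× left (reaching 2), down to 6, right to 7 — 5 moves in all.
Check: all required cells visited; 5 ≤ 5 moves.

8, 4, 3, 2, 6, 7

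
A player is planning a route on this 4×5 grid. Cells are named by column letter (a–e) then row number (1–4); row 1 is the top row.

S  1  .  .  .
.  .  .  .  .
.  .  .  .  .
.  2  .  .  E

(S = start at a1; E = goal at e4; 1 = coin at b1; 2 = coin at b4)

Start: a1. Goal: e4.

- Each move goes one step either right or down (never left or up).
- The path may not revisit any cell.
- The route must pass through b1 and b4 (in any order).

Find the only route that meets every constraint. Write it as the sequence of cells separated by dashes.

a1 - b1 - b2 - b3 - b4 - c4 - d4 - e4

Moves only go right or down, so the column and row indices never decrease.
Route from a1: right 1 to b1, down 3 to b4, right 3 to e4 — 7 moves in all.
Check: all required cells visited.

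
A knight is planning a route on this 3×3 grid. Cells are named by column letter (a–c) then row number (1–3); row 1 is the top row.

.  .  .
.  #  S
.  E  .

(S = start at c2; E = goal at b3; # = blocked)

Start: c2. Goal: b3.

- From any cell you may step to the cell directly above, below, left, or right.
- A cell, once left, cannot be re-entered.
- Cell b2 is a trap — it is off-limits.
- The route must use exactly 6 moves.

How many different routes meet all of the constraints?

1

Need simple routes of exactly 6 moves from c2 to b3 (Manhattan distance 2, so 2 moves are spent on a detour and 2 undoing it).
Enumerating: c2 c1 b1 a1 a2 a3 b3.
That gives 1 route.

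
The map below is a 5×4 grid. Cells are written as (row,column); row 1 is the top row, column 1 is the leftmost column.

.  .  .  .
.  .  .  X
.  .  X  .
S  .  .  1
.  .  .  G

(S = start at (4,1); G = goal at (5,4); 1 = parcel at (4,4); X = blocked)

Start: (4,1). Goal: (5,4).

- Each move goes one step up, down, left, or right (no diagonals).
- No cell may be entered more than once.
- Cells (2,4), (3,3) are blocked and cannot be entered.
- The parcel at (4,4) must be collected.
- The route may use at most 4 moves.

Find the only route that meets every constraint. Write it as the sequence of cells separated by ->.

Any route must reach (4,4) and still end at (5,4) within 4 moves, so the order of the required stops is forced.
Route from (4,1): 3× right (reaching (4,4)), down to (5,4) — 4 moves in all.
Check: all required cells visited; 4 ≤ 4 moves.

(4,1) -> (4,2) -> (4,3) -> (4,4) -> (5,4)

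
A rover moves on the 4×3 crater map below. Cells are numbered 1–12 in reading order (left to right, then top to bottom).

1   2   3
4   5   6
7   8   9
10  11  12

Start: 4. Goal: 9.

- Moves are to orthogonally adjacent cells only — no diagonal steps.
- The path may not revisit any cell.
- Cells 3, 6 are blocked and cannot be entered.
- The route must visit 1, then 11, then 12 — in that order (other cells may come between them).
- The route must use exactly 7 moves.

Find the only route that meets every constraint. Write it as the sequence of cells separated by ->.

The waypoints must appear in the order 1, 11, 12, with no cell reused.
Route from 4: up to 1, right to 2, 3× down (reaching 11), right to 12, up to 9 — 7 moves in all.
Check: order respected (1 at step 1, 11 at step 5, 12 at step 6); 7 moves as required.

4 -> 1 -> 2 -> 5 -> 8 -> 11 -> 12 -> 9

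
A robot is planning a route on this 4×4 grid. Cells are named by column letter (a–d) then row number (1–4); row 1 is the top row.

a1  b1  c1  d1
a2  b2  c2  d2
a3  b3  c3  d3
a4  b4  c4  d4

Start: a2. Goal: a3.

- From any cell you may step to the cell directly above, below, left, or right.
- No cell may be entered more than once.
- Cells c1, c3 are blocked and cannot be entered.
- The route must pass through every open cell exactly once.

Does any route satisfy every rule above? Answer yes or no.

no

Cell d1 has only one open neighbour but is neither the start nor the goal, so a Hamiltonian route would have to both enter and leave it through the same neighbour — impossible without revisiting.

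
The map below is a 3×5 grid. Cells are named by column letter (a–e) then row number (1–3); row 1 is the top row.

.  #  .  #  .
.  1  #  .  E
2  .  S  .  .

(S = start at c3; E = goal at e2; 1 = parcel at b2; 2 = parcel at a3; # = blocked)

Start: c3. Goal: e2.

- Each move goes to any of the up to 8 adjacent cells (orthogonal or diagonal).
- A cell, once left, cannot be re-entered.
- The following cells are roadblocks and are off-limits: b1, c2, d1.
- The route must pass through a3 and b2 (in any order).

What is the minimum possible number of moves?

6

Any route passes through a3 and b2 in some order between c3 and e2. Summing Chebyshev distances along each leg and taking the cheapest ordering (c3 → b2 → a3 → e2) gives a lower bound of 1 + 1 + 4 = 6 moves.
A route of 6 moves achieves this: c3 → b3 → a3 → b2 → c1 → d2 → e2.
Since 6 matches the lower bound, it is optimal.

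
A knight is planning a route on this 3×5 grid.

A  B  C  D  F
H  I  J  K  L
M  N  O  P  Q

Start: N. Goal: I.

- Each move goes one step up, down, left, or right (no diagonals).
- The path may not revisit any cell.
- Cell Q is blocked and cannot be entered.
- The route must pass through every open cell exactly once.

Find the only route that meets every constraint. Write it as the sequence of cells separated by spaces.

Need to visit all 14 open cells exactly once, starting at N and ending at I.
Cell M has only two open neighbours (H and N), so the path must pass straight through it: one of those is the cell it's entered from and the other is where it exits.
Route from N: left 1 to M, up 2 to A, right 4 to F, down 1 to L, left 1 to K, down 1 to P, left 1 to O, up 1 to J, left 1 to I — 13 moves in all.
Check: all 14 open cells covered.

N M H A B C D F L K P O J I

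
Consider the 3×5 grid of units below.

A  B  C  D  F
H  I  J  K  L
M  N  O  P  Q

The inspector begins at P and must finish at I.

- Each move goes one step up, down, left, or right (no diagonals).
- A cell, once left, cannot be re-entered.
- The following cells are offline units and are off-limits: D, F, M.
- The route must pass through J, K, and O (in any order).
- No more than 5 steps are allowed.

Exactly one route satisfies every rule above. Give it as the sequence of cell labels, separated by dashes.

P - K - J - O - N - I

The budget equals the shortest possible length, so every move has to be on a shortest route through the required cells.
Route from P: up 1 to K, left 1 to J, down 1 to O, left 1 to N, up 1 to I — 5 moves in all.
Check: all required cells visited; 5 ≤ 5 moves.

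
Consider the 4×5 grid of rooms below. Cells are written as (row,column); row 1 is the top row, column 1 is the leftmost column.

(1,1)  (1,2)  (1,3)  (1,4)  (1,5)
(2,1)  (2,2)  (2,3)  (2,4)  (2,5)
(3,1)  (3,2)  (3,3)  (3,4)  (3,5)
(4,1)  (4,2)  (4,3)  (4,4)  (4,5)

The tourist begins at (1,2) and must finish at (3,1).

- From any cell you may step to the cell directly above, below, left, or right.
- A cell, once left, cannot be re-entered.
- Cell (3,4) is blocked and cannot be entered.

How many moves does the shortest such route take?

The Manhattan distance from (1,2) to (3,1) is |1−3| + |2−1| = 3, so at least 3 moves are needed.
A route of 3 moves achieves this: (1,2) → (2,2) → (3,2) → (3,1).
Since 3 matches the lower bound, it is optimal.

3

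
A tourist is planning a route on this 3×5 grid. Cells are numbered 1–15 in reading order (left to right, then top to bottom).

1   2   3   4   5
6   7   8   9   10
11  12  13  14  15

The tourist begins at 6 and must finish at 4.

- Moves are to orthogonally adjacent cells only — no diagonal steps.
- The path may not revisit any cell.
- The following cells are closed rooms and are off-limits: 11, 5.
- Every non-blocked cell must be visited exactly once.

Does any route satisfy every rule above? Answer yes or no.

yes

One route that works: 6 → 1 → 2 → 7 → 12 → 13 → 14 → 15 → 10 → 9 → 8 → 3 → 4.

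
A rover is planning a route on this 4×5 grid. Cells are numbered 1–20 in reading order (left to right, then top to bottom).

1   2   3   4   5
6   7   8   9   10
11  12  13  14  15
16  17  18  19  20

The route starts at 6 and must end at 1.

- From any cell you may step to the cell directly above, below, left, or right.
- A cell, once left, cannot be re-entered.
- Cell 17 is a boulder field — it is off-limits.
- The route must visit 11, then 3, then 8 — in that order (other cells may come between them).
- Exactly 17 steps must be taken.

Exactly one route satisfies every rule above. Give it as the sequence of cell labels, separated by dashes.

6 - 11 - 12 - 13 - 18 - 19 - 20 - 15 - 14 - 9 - 10 - 5 - 4 - 3 - 8 - 7 - 2 - 1

The waypoints must appear in the order 11, 3, 8, with no cell reused.
Route from 6: down 1 to 11, right 2 to 13, down 1 to 18, right 2 to 20, up 1 to 15, left 1 to 14, up 1 to 9, right 1 to 10, up 1 to 5, left 2 to 3, down 1 to 8, left 1 to 7, up 1 to 2, left 1 to 1 — 17 moves in all.
Check: order respected (11 at step 1, 3 at step 13, 8 at step 14); 17 moves as required.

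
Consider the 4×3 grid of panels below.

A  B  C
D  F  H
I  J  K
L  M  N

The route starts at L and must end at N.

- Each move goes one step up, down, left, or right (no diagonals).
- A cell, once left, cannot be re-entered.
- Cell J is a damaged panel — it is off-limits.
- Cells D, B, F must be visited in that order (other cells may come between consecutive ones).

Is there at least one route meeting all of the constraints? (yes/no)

One route that works: L → I → D → A → B → F → H → K → N.

yes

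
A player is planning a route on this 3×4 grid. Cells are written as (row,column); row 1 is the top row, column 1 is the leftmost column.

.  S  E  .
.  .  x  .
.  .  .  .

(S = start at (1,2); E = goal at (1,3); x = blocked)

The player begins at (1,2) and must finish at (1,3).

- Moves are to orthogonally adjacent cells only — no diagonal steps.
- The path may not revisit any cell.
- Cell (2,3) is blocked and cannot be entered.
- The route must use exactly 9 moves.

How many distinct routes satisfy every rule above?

Need simple routes of exactly 9 moves from (1,2) to (1,3) (Manhattan distance 1, so 4 moves are spent on a detour and 4 undoing it).
Enumerating: (1,2) (2,2) (2,1) (3,1) (3,2) (3,3) (3,4) (2,4) (1,4) (1,3) | (1,2) (1,1) (2,1) (3,1) (3,2) (3,3) (3,4) (2,4) (1,4) (1,3) | (1,2) (1,1) (2,1) (2,2) (3,2) (3,3) (3,4) (2,4) (1,4) (1,3).
That gives 3 routes.

3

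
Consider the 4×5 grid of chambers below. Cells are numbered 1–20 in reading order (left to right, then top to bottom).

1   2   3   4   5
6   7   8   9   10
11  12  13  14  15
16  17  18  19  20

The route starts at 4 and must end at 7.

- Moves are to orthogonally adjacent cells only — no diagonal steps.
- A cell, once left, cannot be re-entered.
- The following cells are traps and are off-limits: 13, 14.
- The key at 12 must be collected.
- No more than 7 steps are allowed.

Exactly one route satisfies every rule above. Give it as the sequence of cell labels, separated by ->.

4 -> 3 -> 2 -> 1 -> 6 -> 11 -> 12 -> 7

The budget equals the shortest possible length, so every move has to be on a shortest route through the required cells.
Route from 4: 3× left (reaching 1), 2× down (reaching 11), right to 12, up to 7 — 7 moves in all.
Check: all required cells visited; 7 ≤ 7 moves.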